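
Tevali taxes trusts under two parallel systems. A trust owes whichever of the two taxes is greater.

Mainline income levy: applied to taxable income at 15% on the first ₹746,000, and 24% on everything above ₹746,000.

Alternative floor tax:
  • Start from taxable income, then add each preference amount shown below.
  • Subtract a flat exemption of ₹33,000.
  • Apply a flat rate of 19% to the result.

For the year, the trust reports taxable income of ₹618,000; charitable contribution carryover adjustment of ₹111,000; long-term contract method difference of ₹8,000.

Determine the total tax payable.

Alternative floor tax:
  Adjusted income: ₹618,000 + ₹111,000 + ₹8,000 = ₹737,000
  Less exemption ₹33,000 → base ₹704,000
  ₹704,000 × 19% = ₹133,760

Mainline income levy:
  ₹618,000 × 15% = ₹92,700

₹133,760 > ₹92,700, so the alternative floor tax is the binding amount.

₹133,760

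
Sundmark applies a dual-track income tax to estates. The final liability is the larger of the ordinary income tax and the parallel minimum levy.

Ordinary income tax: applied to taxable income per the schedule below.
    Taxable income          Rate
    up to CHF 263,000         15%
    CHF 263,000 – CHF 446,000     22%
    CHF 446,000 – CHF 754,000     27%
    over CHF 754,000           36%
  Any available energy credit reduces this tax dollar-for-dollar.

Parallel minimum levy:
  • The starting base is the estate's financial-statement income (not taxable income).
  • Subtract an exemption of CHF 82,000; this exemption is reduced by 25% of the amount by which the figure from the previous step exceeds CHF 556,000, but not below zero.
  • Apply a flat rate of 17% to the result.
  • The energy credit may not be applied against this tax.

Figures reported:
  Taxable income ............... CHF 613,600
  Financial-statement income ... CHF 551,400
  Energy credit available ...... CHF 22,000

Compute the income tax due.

CHF 102,962

Parallel minimum levy:
  Base (financial-statement income): CHF 551,400
  Exemption: CHF 551,400 ≤ CHF 556,000, so full CHF 82,000 applies
  Base: CHF 551,400 − CHF 82,000 = CHF 469,400
  CHF 469,400 × 17% = CHF 79,798

Ordinary income tax:
  CHF 263,000 × 15% = CHF 39,450
  CHF 183,000 × 22% = CHF 40,260
  CHF 167,600 × 27% = CHF 45,252
  → CHF 124,962
  Less energy credit CHF 22,000 → CHF 102,962

CHF 102,962 > CHF 79,798, so the ordinary income tax governs.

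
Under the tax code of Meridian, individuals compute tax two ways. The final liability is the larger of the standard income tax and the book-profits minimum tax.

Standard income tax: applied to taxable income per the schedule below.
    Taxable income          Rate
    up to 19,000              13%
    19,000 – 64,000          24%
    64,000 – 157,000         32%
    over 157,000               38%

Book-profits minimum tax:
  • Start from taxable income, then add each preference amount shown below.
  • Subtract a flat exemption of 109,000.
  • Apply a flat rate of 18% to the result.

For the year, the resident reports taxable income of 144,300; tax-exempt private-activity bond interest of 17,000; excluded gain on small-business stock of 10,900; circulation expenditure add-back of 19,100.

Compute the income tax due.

Book-profits minimum tax:
  Adjusted income: 144,300 + 17,000 + 10,900 + 19,100 = 191,300
  Less exemption 109,000 → base 82,300
  82,300 × 18% = 14,814

Standard income tax:
  19,000 × 13% = 2,470
  45,000 × 24% = 10,800
  80,300 × 32% = 25,696
  → 38,966

38,966 > 14,814, so the standard income tax governs.

38,966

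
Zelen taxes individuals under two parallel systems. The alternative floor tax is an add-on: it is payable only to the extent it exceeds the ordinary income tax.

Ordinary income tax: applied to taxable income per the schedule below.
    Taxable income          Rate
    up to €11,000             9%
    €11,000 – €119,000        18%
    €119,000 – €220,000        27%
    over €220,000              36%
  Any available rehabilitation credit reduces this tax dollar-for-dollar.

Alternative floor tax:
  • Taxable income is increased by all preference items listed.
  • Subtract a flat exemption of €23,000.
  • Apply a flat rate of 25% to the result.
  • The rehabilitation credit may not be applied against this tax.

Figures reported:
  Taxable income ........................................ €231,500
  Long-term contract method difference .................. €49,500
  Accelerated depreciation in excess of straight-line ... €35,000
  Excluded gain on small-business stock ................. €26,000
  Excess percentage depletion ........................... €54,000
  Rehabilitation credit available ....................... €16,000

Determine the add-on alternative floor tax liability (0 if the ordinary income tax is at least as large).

€57,410

Alternative floor tax:
  Adjusted income: €231,500 + €49,500 + €35,000 + €26,000 + €54,000 = €396,000
  Less exemption €23,000 → base €373,000
  €373,000 × 25% = €93,250

Ordinary income tax:
  €11,000 × 9% = €990
  €108,000 × 18% = €19,440
  €101,000 × 27% = €27,270
  €11,500 × 36% = €4,140
  → €51,840
  Less rehabilitation credit €16,000 → €35,840

Excess of alternative floor tax over ordinary income tax: €93,250 − €35,840 = €57,410.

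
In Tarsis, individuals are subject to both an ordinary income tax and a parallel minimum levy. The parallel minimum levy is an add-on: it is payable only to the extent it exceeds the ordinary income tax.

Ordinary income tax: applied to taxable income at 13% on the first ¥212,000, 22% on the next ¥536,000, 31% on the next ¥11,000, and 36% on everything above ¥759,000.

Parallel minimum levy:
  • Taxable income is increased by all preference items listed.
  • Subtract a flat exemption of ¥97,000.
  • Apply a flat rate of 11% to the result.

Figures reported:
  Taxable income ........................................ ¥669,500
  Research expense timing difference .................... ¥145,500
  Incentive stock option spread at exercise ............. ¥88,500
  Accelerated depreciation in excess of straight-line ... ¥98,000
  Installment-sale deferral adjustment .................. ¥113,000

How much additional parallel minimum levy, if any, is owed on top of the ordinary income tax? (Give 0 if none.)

Parallel minimum levy:
  Adjusted income: ¥669,500 + ¥145,500 + ¥88,500 + ¥98,000 + ¥113,000 = ¥1,114,500
  Less exemption ¥97,000 → base ¥1,017,500
  ¥1,017,500 × 11% = ¥111,925

Ordinary income tax:
  ¥212,000 × 13% = ¥27,560
  ¥457,500 × 22% = ¥100,650
  → ¥128,210

¥111,925 ≤ ¥128,210, so no add-on is due.

¥0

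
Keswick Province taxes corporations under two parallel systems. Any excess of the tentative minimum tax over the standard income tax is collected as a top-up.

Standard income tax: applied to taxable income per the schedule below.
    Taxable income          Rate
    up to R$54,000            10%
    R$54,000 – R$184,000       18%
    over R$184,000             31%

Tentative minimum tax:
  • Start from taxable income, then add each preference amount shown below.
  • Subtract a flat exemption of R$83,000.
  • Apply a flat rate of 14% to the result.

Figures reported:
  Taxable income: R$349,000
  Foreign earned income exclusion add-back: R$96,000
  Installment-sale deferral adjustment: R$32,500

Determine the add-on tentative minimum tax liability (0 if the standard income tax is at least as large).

Tentative minimum tax:
  Adjusted income: R$349,000 + R$96,000 + R$32,500 = R$477,500
  Less exemption R$83,000 → base R$394,500
  R$394,500 × 14% = R$55,230

Standard income tax:
  R$54,000 × 10% = R$5,400
  R$130,000 × 18% = R$23,400
  R$165,000 × 31% = R$51,150
  → R$79,950

R$55,230 ≤ R$79,950, so no add-on is due.

R$0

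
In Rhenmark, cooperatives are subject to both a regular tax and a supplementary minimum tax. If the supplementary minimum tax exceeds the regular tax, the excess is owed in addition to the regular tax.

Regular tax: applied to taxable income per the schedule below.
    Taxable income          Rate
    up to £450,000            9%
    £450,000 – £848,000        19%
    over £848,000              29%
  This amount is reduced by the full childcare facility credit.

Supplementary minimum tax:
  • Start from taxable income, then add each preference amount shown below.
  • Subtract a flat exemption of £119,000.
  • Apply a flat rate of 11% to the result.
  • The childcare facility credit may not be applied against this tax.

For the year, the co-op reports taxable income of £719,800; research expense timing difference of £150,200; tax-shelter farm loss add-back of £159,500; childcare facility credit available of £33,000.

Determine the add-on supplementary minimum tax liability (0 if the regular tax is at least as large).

£41,393

Supplementary minimum tax:
  Adjusted income: £719,800 + £150,200 + £159,500 = £1,029,500
  Less exemption £119,000 → base £910,500
  £910,500 × 11% = £100,155

Regular tax:
  £450,000 × 9% = £40,500
  £269,800 × 19% = £51,262
  → £91,762
  Less childcare facility credit £33,000 → £58,762

Excess of supplementary minimum tax over regular tax: £100,155 − £58,762 = £41,393.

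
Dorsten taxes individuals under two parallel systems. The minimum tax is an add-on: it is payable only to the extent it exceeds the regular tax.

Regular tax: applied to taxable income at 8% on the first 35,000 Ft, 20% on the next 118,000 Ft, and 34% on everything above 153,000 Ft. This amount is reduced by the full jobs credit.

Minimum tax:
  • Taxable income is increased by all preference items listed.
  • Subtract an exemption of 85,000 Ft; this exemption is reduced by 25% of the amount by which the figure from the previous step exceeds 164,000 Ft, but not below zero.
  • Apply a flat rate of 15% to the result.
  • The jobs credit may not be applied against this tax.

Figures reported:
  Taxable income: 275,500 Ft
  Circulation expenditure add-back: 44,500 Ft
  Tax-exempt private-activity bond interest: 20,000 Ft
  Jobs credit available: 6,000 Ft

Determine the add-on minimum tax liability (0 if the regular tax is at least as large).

Regular tax:
  35,000 Ft × 8% = 2,800 Ft
  118,000 Ft × 20% = 23,600 Ft
  122,500 Ft × 34% = 41,650 Ft
  → 68,050 Ft
  Less jobs credit 6,000 Ft → 62,050 Ft

Minimum tax:
  Adjusted income: 275,500 Ft + 44,500 Ft + 20,000 Ft = 340,000 Ft
  Exemption: 85,000 Ft − 25% × (340,000 Ft − 164,000 Ft) = 85,000 Ft − 44,000 Ft = 41,000 Ft
  Base: 340,000 Ft − 41,000 Ft = 299,000 Ft
  299,000 Ft × 15% = 44,850 Ft

44,850 Ft ≤ 62,050 Ft, so no add-on is due.

0 Ft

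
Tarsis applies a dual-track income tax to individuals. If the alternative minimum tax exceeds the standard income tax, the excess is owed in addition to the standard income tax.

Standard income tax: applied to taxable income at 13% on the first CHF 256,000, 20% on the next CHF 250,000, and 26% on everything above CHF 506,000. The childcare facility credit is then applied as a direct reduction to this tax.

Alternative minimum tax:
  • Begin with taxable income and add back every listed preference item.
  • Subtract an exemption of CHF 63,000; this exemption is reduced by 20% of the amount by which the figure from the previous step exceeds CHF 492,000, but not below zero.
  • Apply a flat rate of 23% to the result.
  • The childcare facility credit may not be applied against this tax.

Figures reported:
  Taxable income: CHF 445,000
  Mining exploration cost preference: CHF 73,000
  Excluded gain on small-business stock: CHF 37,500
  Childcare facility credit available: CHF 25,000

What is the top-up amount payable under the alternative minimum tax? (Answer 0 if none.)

Standard income tax:
  CHF 256,000 × 13% = CHF 33,280
  CHF 189,000 × 20% = CHF 37,800
  → CHF 71,080
  Less childcare facility credit CHF 25,000 → CHF 46,080

Alternative minimum tax:
  Adjusted income: CHF 445,000 + CHF 73,000 + CHF 37,500 = CHF 555,500
  Exemption: CHF 63,000 − 20% × (CHF 555,500 − CHF 492,000) = CHF 63,000 − CHF 12,700 = CHF 50,300
  Base: CHF 555,500 − CHF 50,300 = CHF 505,200
  CHF 505,200 × 23% = CHF 116,196

Excess of alternative minimum tax over standard income tax: CHF 116,196 − CHF 46,080 = CHF 70,116.

CHF 70,116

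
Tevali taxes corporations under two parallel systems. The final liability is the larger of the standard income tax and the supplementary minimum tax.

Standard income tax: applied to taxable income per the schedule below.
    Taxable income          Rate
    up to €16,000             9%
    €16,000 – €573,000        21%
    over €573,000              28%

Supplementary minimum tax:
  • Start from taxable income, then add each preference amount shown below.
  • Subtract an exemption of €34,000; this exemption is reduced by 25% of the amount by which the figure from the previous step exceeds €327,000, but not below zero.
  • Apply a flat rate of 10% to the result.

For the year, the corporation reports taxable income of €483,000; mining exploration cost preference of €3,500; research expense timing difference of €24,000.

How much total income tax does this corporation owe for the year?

Supplementary minimum tax:
  Adjusted income: €483,000 + €3,500 + €24,000 = €510,500
  Exemption: 25% × (€510,500 − €327,000) = €45,875 ≥ €34,000, so the exemption is fully phased out
  Base: €510,500 − €0 = €510,500
  €510,500 × 10% = €51,050

Standard income tax:
  €16,000 × 9% = €1,440
  €467,000 × 21% = €98,070
  → €99,510

€99,510 > €51,050, so the standard income tax governs.

€99,510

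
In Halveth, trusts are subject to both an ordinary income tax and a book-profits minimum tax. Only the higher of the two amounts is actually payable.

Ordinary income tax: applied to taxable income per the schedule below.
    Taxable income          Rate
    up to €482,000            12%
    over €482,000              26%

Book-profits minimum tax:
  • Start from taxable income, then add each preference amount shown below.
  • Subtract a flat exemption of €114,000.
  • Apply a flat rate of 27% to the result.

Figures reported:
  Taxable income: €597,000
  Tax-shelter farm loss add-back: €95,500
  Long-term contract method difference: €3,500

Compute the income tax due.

€157,140

Ordinary income tax:
  €482,000 × 12% = €57,840
  €115,000 × 26% = €29,900
  → €87,740

Book-profits minimum tax:
  Adjusted income: €597,000 + €95,500 + €3,500 = €696,000
  Less exemption €114,000 → base €582,000
  €582,000 × 27% = €157,140

€157,140 > €87,740, so the book-profits minimum tax is the binding amount.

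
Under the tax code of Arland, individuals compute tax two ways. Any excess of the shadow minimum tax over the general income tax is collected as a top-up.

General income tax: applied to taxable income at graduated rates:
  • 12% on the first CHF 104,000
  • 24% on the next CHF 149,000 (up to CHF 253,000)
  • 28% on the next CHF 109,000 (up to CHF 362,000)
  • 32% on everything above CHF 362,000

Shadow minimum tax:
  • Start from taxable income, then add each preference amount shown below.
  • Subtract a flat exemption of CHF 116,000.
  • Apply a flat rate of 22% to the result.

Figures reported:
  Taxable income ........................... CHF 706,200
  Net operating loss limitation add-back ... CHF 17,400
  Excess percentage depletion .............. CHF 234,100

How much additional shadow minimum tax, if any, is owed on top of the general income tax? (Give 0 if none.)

CHF 0

General income tax:
  CHF 104,000 × 12% = CHF 12,480
  CHF 149,000 × 24% = CHF 35,760
  CHF 109,000 × 28% = CHF 30,520
  CHF 344,200 × 32% = CHF 110,144
  → CHF 188,904

Shadow minimum tax:
  Adjusted income: CHF 706,200 + CHF 17,400 + CHF 234,100 = CHF 957,700
  Less exemption CHF 116,000 → base CHF 841,700
  CHF 841,700 × 22% = CHF 185,174

CHF 185,174 ≤ CHF 188,904, so no add-on is due.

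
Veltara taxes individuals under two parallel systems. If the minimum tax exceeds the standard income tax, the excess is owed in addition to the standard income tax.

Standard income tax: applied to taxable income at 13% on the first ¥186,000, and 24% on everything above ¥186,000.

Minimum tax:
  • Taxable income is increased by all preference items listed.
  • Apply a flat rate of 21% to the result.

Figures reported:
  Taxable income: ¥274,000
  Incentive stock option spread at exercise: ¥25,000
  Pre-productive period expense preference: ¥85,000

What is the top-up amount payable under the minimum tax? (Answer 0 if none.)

Standard income tax:
  ¥186,000 × 13% = ¥24,180
  ¥88,000 × 24% = ¥21,120
  → ¥45,300

Minimum tax:
  Adjusted income: ¥274,000 + ¥25,000 + ¥85,000 = ¥384,000
  ¥384,000 × 21% = ¥80,640

Excess of minimum tax over standard income tax: ¥80,640 − ¥45,300 = ¥35,340.

¥35,340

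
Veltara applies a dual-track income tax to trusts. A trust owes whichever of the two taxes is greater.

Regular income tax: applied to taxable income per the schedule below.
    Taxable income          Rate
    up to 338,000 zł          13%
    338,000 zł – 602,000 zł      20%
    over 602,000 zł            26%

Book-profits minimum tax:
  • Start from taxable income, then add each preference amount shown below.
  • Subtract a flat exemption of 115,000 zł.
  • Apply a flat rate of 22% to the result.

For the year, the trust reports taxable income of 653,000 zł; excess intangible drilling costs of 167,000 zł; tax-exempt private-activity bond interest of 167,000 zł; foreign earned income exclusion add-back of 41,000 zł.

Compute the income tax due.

Regular income tax:
  338,000 zł × 13% = 43,940 zł
  264,000 zł × 20% = 52,800 zł
  51,000 zł × 26% = 13,260 zł
  → 110,000 zł

Book-profits minimum tax:
  Adjusted income: 653,000 zł + 167,000 zł + 167,000 zł + 41,000 zł = 1,028,000 zł
  Less exemption 115,000 zł → base 913,000 zł
  913,000 zł × 22% = 200,860 zł

200,860 zł > 110,000 zł, so the book-profits minimum tax is the binding amount.

200,860 zł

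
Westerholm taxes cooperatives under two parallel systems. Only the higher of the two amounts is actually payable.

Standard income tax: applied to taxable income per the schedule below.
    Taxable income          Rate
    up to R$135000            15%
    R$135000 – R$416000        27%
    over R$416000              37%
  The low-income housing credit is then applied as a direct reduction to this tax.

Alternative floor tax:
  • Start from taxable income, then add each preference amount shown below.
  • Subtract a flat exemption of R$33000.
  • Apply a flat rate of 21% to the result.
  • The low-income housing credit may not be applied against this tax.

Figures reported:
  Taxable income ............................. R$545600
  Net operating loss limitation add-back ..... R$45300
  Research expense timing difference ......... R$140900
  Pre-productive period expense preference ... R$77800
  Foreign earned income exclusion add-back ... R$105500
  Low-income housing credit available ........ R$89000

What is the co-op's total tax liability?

Alternative floor tax:
  Adjusted income: R$545600 + R$45300 + R$140900 + R$77800 + R$105500 = R$915100
  Less exemption R$33000 → base R$882100
  R$882100 × 21% = R$185241

Standard income tax:
  R$135000 × 15% = R$20250
  R$281000 × 27% = R$75870
  R$129600 × 37% = R$47952
  → R$144072
  Less low-income housing credit R$89000 → R$55072

R$185241 > R$55072, so the alternative floor tax is the binding amount.

R$185241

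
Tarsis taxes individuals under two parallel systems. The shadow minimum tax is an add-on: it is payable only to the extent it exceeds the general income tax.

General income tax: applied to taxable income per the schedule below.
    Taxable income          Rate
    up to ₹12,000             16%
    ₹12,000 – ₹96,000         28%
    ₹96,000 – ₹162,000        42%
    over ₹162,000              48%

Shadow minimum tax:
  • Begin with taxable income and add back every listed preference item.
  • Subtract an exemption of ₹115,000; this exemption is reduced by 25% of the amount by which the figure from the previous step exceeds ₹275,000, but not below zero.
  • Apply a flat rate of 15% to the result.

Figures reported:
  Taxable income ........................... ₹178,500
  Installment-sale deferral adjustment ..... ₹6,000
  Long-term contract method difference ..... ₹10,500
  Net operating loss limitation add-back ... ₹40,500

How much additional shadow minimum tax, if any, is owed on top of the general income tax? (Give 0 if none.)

General income tax:
  ₹12,000 × 16% = ₹1,920
  ₹84,000 × 28% = ₹23,520
  ₹66,000 × 42% = ₹27,720
  ₹16,500 × 48% = ₹7,920
  → ₹61,080

Shadow minimum tax:
  Adjusted income: ₹178,500 + ₹6,000 + ₹10,500 + ₹40,500 = ₹235,500
  Exemption: ₹235,500 ≤ ₹275,000, so full ₹115,000 applies
  Base: ₹235,500 − ₹115,000 = ₹120,500
  ₹120,500 × 15% = ₹18,075

₹18,075 ≤ ₹61,080, so no add-on is due.

₹0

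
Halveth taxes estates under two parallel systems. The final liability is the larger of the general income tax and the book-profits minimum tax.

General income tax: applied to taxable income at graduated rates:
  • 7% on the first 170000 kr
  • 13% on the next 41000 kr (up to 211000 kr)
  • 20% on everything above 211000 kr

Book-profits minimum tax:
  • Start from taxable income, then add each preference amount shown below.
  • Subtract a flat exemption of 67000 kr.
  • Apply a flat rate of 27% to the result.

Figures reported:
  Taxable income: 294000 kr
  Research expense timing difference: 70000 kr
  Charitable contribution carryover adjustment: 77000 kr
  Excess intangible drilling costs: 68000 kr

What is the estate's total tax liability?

Book-profits minimum tax:
  Adjusted income: 294000 kr + 70000 kr + 77000 kr + 68000 kr = 509000 kr
  Less exemption 67000 kr → base 442000 kr
  442000 kr × 27% = 119340 kr

General income tax:
  170000 kr × 7% = 11900 kr
  41000 kr × 13% = 5330 kr
  83000 kr × 20% = 16600 kr
  → 33830 kr

119340 kr > 33830 kr, so the book-profits minimum tax is the binding amount.

119340 kr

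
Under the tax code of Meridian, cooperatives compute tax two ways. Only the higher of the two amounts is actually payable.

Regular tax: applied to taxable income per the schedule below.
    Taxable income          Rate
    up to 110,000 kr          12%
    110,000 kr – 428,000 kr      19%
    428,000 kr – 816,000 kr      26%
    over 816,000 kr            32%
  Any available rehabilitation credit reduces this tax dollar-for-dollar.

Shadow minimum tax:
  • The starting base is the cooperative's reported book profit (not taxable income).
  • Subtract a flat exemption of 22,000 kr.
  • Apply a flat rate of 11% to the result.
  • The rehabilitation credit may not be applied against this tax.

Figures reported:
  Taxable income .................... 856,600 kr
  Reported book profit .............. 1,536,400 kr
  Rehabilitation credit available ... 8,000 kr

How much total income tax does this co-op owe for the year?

179,492 kr

Regular tax:
  110,000 kr × 12% = 13,200 kr
  318,000 kr × 19% = 60,420 kr
  388,000 kr × 26% = 100,880 kr
  40,600 kr × 32% = 12,992 kr
  → 187,492 kr
  Less rehabilitation credit 8,000 kr → 179,492 kr

Shadow minimum tax:
  Base (reported book profit): 1,536,400 kr
  Less exemption 22,000 kr → base 1,514,400 kr
  1,514,400 kr × 11% = 166,584 kr

179,492 kr > 166,584 kr, so the regular tax governs.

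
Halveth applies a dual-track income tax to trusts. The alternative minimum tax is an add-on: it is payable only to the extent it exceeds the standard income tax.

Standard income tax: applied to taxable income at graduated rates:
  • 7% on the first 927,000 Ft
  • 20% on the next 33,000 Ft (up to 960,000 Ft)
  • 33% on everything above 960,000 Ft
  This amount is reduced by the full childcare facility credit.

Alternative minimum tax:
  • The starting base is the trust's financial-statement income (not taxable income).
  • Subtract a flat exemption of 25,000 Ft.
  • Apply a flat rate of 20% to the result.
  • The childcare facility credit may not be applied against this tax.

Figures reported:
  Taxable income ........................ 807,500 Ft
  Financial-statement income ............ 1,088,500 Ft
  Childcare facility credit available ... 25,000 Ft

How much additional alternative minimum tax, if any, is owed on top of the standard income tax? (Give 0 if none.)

Standard income tax:
  807,500 Ft × 7% = 56,525 Ft
  Less childcare facility credit 25,000 Ft → 31,525 Ft

Alternative minimum tax:
  Base (financial-statement income): 1,088,500 Ft
  Less exemption 25,000 Ft → base 1,063,500 Ft
  1,063,500 Ft × 20% = 212,700 Ft

Excess of alternative minimum tax over standard income tax: 212,700 Ft − 31,525 Ft = 181,175 Ft.

181,175 Ft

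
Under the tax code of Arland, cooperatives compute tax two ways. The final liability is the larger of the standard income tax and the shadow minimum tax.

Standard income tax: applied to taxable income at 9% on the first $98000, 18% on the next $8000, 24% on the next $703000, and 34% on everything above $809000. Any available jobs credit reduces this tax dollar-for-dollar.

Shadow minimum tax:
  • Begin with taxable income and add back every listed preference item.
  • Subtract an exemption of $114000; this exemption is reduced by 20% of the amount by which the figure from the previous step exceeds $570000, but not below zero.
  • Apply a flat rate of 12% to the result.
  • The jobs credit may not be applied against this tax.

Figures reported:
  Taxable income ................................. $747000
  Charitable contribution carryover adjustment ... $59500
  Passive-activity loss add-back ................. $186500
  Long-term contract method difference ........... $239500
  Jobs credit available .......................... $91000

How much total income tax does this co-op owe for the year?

$147900

Standard income tax:
  $98000 × 9% = $8820
  $8000 × 18% = $1440
  $641000 × 24% = $153840
  → $164100
  Less jobs credit $91000 → $73100

Shadow minimum tax:
  Adjusted income: $747000 + $59500 + $186500 + $239500 = $1232500
  Exemption: 20% × ($1232500 − $570000) = $132500 ≥ $114000, so the exemption is fully phased out
  Base: $1232500 − $0 = $1232500
  $1232500 × 12% = $147900

$147900 > $73100, so the shadow minimum tax is the binding amount.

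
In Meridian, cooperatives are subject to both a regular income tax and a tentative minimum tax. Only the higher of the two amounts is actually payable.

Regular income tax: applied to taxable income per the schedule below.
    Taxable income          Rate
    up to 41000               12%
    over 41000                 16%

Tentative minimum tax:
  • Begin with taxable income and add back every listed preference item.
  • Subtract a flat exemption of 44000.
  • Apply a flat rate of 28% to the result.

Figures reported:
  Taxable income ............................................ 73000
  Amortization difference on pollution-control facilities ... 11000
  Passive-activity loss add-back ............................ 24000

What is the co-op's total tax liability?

17920

Tentative minimum tax:
  Adjusted income: 73000 + 11000 + 24000 = 108000
  Less exemption 44000 → base 64000
  64000 × 28% = 17920

Regular income tax:
  41000 × 12% = 4920
  32000 × 16% = 5120
  → 10040

17920 > 10040, so the tentative minimum tax is the binding amount.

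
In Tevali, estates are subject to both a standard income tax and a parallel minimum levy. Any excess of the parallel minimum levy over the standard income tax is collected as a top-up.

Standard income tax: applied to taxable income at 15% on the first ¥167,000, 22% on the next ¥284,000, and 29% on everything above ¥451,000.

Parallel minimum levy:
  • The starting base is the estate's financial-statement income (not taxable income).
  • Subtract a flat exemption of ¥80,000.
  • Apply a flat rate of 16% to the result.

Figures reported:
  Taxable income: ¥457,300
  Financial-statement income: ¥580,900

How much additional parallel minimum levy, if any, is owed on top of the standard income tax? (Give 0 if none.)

¥0

Standard income tax:
  ¥167,000 × 15% = ¥25,050
  ¥284,000 × 22% = ¥62,480
  ¥6,300 × 29% = ¥1,827
  → ¥89,357

Parallel minimum levy:
  Base (financial-statement income): ¥580,900
  Less exemption ¥80,000 → base ¥500,900
  ¥500,900 × 16% = ¥80,144

¥80,144 ≤ ¥89,357, so no add-on is due.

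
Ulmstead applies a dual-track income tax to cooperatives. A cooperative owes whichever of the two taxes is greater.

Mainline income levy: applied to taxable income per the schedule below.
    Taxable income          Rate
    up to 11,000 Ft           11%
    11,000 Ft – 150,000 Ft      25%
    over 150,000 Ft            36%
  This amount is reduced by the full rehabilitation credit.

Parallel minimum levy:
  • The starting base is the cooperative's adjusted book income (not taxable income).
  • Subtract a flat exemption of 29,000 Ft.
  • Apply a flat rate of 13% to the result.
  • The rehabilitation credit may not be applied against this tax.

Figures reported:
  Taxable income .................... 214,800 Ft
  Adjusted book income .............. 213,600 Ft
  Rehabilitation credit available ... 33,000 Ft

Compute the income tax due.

26,288 Ft

Mainline income levy:
  11,000 Ft × 11% = 1,210 Ft
  139,000 Ft × 25% = 34,750 Ft
  64,800 Ft × 36% = 23,328 Ft
  → 59,288 Ft
  Less rehabilitation credit 33,000 Ft → 26,288 Ft

Parallel minimum levy:
  Base (adjusted book income): 213,600 Ft
  Less exemption 29,000 Ft → base 184,600 Ft
  184,600 Ft × 13% = 23,998 Ft

26,288 Ft > 23,998 Ft, so the mainline income levy governs.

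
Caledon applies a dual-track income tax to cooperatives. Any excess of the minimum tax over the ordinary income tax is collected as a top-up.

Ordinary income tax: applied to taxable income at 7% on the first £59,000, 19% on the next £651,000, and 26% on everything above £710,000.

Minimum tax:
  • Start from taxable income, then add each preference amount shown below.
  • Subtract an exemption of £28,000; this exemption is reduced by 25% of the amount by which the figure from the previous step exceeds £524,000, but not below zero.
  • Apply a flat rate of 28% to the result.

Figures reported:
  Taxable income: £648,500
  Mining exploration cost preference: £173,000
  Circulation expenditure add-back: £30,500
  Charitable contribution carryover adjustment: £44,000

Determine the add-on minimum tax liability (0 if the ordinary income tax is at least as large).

£134,745

Minimum tax:
  Adjusted income: £648,500 + £173,000 + £30,500 + £44,000 = £896,000
  Exemption: 25% × (£896,000 − £524,000) = £93,000 ≥ £28,000, so the exemption is fully phased out
  Base: £896,000 − £0 = £896,000
  £896,000 × 28% = £250,880

Ordinary income tax:
  £59,000 × 7% = £4,130
  £589,500 × 19% = £112,005
  → £116,135

Excess of minimum tax over ordinary income tax: £250,880 − £116,135 = £134,745.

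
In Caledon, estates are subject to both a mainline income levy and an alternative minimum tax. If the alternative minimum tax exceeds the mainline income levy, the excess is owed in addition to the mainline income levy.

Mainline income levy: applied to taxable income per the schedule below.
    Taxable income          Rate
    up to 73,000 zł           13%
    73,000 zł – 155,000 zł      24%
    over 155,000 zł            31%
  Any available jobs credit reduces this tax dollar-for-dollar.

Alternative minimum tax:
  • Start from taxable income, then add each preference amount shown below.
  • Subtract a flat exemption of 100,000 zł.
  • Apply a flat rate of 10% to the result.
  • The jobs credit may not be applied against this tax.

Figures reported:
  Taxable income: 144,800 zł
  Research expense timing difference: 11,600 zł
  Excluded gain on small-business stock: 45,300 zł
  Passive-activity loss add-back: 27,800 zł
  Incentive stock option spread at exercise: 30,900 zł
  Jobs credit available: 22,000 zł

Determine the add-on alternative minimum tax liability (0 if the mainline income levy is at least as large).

Alternative minimum tax:
  Adjusted income: 144,800 zł + 11,600 zł + 45,300 zł + 27,800 zł + 30,900 zł = 260,400 zł
  Less exemption 100,000 zł → base 160,400 zł
  160,400 zł × 10% = 16,040 zł

Mainline income levy:
  73,000 zł × 13% = 9,490 zł
  71,800 zł × 24% = 17,232 zł
  → 26,722 zł
  Less jobs credit 22,000 zł → 4,722 zł

Excess of alternative minimum tax over mainline income levy: 16,040 zł − 4,722 zł = 11,318 zł.

11,318 zł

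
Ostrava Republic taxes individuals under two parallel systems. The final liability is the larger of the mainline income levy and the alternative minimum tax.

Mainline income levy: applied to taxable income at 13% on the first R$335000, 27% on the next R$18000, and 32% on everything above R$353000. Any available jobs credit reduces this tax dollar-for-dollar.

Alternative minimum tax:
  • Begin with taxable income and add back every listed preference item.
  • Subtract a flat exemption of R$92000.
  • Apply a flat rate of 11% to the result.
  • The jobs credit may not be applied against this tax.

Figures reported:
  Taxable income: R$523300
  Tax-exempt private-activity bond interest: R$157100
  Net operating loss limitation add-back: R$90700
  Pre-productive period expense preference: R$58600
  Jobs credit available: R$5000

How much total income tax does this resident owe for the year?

R$97906

Mainline income levy:
  R$335000 × 13% = R$43550
  R$18000 × 27% = R$4860
  R$170300 × 32% = R$54496
  → R$102906
  Less jobs credit R$5000 → R$97906

Alternative minimum tax:
  Adjusted income: R$523300 + R$157100 + R$90700 + R$58600 = R$829700
  Less exemption R$92000 → base R$737700
  R$737700 × 11% = R$81147

R$97906 > R$81147, so the mainline income levy governs.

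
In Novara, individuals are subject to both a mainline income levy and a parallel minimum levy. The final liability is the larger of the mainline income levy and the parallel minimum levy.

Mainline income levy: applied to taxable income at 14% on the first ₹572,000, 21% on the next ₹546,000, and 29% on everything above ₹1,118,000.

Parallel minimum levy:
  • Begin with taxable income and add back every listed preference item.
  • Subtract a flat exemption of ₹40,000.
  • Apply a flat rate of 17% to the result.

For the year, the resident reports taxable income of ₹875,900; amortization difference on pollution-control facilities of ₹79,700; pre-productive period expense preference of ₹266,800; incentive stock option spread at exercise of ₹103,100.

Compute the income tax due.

₹218,535

Mainline income levy:
  ₹572,000 × 14% = ₹80,080
  ₹303,900 × 21% = ₹63,819
  → ₹143,899

Parallel minimum levy:
  Adjusted income: ₹875,900 + ₹79,700 + ₹266,800 + ₹103,100 = ₹1,325,500
  Less exemption ₹40,000 → base ₹1,285,500
  ₹1,285,500 × 17% = ₹218,535

₹218,535 > ₹143,899, so the parallel minimum levy is the binding amount.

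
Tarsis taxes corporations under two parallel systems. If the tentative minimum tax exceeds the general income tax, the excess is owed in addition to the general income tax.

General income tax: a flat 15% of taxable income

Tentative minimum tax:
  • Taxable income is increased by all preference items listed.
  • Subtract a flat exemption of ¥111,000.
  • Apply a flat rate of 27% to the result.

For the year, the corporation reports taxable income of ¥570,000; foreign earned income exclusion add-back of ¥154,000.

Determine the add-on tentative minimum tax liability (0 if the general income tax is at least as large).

General income tax:
  ¥570,000 × 15% = ¥85,500

Tentative minimum tax:
  Adjusted income: ¥570,000 + ¥154,000 = ¥724,000
  Less exemption ¥111,000 → base ¥613,000
  ¥613,000 × 27% = ¥165,510

Excess of tentative minimum tax over general income tax: ¥165,510 − ¥85,500 = ¥80,010.

¥80,010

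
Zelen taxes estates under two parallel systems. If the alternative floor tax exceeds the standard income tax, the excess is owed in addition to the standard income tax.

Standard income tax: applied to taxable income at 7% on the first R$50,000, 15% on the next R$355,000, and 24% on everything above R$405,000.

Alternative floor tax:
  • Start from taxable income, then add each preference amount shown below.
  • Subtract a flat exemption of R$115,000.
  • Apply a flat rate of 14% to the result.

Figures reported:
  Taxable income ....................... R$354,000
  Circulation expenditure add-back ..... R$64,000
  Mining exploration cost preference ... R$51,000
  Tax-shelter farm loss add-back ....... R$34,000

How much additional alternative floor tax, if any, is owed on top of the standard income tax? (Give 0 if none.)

R$5,220

Alternative floor tax:
  Adjusted income: R$354,000 + R$64,000 + R$51,000 + R$34,000 = R$503,000
  Less exemption R$115,000 → base R$388,000
  R$388,000 × 14% = R$54,320

Standard income tax:
  R$50,000 × 7% = R$3,500
  R$304,000 × 15% = R$45,600
  → R$49,100

Excess of alternative floor tax over standard income tax: R$54,320 − R$49,100 = R$5,220.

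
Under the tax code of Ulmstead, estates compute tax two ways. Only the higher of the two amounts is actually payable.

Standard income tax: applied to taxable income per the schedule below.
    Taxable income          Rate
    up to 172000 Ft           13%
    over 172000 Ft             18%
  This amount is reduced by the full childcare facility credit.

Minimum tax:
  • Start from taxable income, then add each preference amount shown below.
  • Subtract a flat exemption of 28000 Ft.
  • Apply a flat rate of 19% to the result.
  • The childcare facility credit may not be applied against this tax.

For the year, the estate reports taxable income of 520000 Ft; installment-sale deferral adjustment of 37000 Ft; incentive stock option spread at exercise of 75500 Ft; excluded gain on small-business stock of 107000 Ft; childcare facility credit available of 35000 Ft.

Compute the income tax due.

Standard income tax:
  172000 Ft × 13% = 22360 Ft
  348000 Ft × 18% = 62640 Ft
  → 85000 Ft
  Less childcare facility credit 35000 Ft → 50000 Ft

Minimum tax:
  Adjusted income: 520000 Ft + 37000 Ft + 75500 Ft + 107000 Ft = 739500 Ft
  Less exemption 28000 Ft → base 711500 Ft
  711500 Ft × 19% = 135185 Ft

135185 Ft > 50000 Ft, so the minimum tax is the binding amount.

135185 Ft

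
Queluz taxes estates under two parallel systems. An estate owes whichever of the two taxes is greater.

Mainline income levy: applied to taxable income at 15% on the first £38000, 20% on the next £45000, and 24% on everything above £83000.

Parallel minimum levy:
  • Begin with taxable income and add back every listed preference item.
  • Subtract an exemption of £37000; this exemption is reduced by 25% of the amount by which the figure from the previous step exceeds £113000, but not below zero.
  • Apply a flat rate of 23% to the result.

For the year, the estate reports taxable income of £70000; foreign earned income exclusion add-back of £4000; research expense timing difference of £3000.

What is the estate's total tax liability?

Mainline income levy:
  £38000 × 15% = £5700
  £32000 × 20% = £6400
  → £12100

Parallel minimum levy:
  Adjusted income: £70000 + £4000 + £3000 = £77000
  Exemption: £77000 ≤ £113000, so full £37000 applies
  Base: £77000 − £37000 = £40000
  £40000 × 23% = £9200

£12100 > £9200, so the mainline income levy governs.

£12100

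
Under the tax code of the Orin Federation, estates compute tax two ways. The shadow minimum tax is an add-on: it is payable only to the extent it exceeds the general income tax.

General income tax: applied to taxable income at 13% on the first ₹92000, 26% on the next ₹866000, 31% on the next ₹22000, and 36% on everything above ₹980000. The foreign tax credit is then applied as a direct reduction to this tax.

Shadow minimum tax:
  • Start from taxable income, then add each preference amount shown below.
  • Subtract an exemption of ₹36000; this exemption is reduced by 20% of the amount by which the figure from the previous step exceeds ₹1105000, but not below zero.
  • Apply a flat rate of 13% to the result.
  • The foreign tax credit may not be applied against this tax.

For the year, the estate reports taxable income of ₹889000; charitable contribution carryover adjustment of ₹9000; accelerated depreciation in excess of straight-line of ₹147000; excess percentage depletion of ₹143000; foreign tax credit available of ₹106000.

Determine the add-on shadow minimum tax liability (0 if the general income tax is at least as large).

₹38738

Shadow minimum tax:
  Adjusted income: ₹889000 + ₹9000 + ₹147000 + ₹143000 = ₹1188000
  Exemption: ₹36000 − 20% × (₹1188000 − ₹1105000) = ₹36000 − ₹16600 = ₹19400
  Base: ₹1188000 − ₹19400 = ₹1168600
  ₹1168600 × 13% = ₹151918

General income tax:
  ₹92000 × 13% = ₹11960
  ₹797000 × 26% = ₹207220
  → ₹219180
  Less foreign tax credit ₹106000 → ₹113180

Excess of shadow minimum tax over general income tax: ₹151918 − ₹113180 = ₹38738.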